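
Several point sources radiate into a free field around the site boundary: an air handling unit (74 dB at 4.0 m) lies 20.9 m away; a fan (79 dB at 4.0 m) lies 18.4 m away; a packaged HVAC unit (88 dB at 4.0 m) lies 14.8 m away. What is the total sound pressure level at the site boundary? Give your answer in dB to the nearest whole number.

77 dB

Apply inverse-square spreading to bring every level to the receiver, then sum 10^(L/10).
air handling unit: 74 − 20·log₁₀(20.9/4.0) = 74 − 14.36 = 59.64 dB.
fan: 79 − 20·log₁₀(18.4/4.0) = 79 − 13.26 = 65.74 dB.
packaged HVAC unit: 88 − 20·log₁₀(14.8/4.0) = 88 − 11.36 = 76.64 dB.
Σ 10^(L/10) = 5.076e+07 → L_total = 10·log₁₀(5.076e+07) = 77.06 dB.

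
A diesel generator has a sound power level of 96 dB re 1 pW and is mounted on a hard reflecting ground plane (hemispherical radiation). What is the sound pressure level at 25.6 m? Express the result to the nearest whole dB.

Free-field hemispherical radiation: L_p = L_w − 10·log₁₀(2π·r²), r = 25.6 m.
2π·r² = 4118 m², 10·log₁₀ of that is 36.147 dB.
L_p = 96 − 36.147 = 59.85 dB.

60 dB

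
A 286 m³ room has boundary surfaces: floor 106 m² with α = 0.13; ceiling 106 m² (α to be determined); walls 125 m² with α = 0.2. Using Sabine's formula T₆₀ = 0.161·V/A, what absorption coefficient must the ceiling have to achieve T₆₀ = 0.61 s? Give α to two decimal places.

From T₆₀ = 0.161·V/A, the target T₆₀ = 0.61 s needs A = 0.161·286/0.61 = 75.49 m².
Absorption from the other surfaces = 106·0.13 + 125·0.2 = 38.78 m², so the ceiling must supply 36.71 m² over 106 m².
α = 36.71/106 = 0.346.

0.35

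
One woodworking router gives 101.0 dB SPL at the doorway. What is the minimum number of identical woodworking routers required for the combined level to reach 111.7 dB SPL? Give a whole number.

N identical sources give L₁ + 10·log₁₀ N, so require 10·log₁₀ N ≥ 111.7 − 101.0 = 10.7 dB.
N ≥ 10^(10.7/10) = 11.749, so N = 12.

12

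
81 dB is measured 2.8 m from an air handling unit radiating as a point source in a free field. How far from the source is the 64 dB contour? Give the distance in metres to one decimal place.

19.8 m

Point-source spreading drops the level by 20·log₁₀(r₂/r₁); inverting, r₂/r₁ = 10^(ΔL/20).
r₂ = 2.8·10^((81−64)/20) = 2.8·10^(17.0/20) = 19.82 m.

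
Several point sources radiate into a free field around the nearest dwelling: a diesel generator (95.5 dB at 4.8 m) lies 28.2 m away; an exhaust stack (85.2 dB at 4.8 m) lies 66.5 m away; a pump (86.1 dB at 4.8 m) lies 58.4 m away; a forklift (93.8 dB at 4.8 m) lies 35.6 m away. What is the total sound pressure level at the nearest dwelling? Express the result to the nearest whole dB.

First find each source's level at the receiver (point-source: −20·log₁₀(r/r_ref)), then combine on an intensity basis.
diesel generator: 95.5 − 20·log₁₀(28.2/4.8) = 95.5 − 15.38 = 80.12 dB.
exhaust stack: 85.2 − 20·log₁₀(66.5/4.8) = 85.2 − 22.83 = 62.37 dB.
pump: 86.1 − 20·log₁₀(58.4/4.8) = 86.1 − 21.70 = 64.40 dB.
forklift: 93.8 − 20·log₁₀(35.6/4.8) = 93.8 − 17.40 = 76.40 dB.
Σ 10^(L/10) = 1.509e+08 → L_total = 10·log₁₀(1.509e+08) = 81.79 dB.

82 dB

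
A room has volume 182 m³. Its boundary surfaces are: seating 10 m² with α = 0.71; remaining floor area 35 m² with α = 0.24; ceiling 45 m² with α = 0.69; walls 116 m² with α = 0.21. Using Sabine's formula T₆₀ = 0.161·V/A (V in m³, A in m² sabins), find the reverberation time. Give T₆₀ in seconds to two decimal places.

Summing Sᵢαᵢ: 10·0.71 + 35·0.24 + 45·0.69 + 116·0.21 = 70.91 m².
T₆₀ = 0.161 × 182 / 70.91 = 0.413 s.

0.41 s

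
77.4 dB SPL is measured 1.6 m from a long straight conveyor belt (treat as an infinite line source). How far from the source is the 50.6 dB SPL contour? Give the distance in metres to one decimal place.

765.8 m

For a line source L₁ − L₂ = 10·log₁₀(r₂/r₁), so r₂ = r₁·10^((L₁−L₂)/10).
r₂ = 1.6·10^((77.4−50.6)/10) = 1.6·10^(26.8/10) = 765.81 m.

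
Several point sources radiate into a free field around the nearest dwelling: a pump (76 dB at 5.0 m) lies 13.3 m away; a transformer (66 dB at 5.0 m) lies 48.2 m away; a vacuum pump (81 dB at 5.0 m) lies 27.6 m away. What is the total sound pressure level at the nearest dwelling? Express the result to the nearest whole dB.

70 dB

First find each source's level at the receiver (point-source: −20·log₁₀(r/r_ref)), then combine on an intensity basis.
pump: 76 − 20·log₁₀(13.3/5.0) = 76 − 8.50 = 67.50 dB.
transformer: 66 − 20·log₁₀(48.2/5.0) = 66 − 19.68 = 46.32 dB.
vacuum pump: 81 − 20·log₁₀(27.6/5.0) = 81 − 14.84 = 66.16 dB.
Σ 10^(L/10) = 9.801e+06 → L_total = 10·log₁₀(9.801e+06) = 69.91 dB.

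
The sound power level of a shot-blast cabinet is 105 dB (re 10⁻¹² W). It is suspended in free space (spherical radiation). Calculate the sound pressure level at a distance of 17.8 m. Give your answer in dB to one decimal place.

The power spreads over a sphere of area 4π·r², so L_p = L_w − 10·log₁₀(4π·r²).
4π·r² = 3982 m², 10·log₁₀ of that is 36.000 dB.
L_p = 105 − 36.000 = 69.00 dB.

69.0 dB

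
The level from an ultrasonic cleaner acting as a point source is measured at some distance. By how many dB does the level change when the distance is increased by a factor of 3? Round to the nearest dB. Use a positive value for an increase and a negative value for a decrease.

With spherical spreading the level changes by −20·log₁₀(r₂/r₁).
ΔL = −20·log₁₀(3) = -9.54 dB.

-10 dB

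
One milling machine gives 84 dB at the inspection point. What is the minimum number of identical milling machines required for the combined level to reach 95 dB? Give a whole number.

The shortfall is 95 − 84 = 11.0 dB, and N units add 10·log₁₀ N, so need 10·log₁₀ N ≥ 11.0.
N ≥ 10^(11.0/10) = 12.589, so N = 13.

13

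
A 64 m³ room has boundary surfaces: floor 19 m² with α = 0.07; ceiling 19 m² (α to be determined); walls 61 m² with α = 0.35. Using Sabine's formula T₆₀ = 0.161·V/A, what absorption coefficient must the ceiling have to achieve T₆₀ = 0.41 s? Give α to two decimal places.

0.13

Required total absorption A = 0.161·64/0.41 = 25.13 m².
Absorption from the other surfaces = 19·0.07 + 61·0.35 = 22.68 m², so the ceiling must supply 2.45 m² over 19 m².
α = 2.45/19 = 0.129.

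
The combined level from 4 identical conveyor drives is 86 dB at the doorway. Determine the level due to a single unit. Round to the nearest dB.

4 equal contributions raise the level by 10·log₁₀ 4 = 6.021 dB, so each unit alone gives 86 − 6.021.

80 dB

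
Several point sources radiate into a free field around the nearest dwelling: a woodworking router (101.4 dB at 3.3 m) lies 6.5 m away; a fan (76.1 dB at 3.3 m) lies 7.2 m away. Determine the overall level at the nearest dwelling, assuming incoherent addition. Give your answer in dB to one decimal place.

Apply inverse-square spreading to bring every level to the receiver, then sum 10^(L/10).
woodworking router: 101.4 − 20·log₁₀(6.5/3.3) = 101.4 − 5.89 = 95.51 dB.
fan: 76.1 − 20·log₁₀(7.2/3.3) = 76.1 − 6.78 = 69.32 dB.
Σ 10^(L/10) = 3.567e+09 → L_total = 10·log₁₀(3.567e+09) = 95.52 dB.

95.5 dB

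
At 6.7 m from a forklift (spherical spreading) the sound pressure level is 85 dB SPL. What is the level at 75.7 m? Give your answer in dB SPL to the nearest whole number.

For a point source, L₂ = L₁ − 20·log₁₀(r₂/r₁).
L₂ = 85 − 20·log₁₀(75.7/6.7) = 85 − 21.060 = 63.94 dB SPL.

64 dB SPL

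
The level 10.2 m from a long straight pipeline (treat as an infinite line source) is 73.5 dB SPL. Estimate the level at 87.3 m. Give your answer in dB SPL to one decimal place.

Cylindrical spreading from a line source gives a 10·log₁₀(r₂/r₁) drop.
L₂ = 73.5 − 10·log₁₀(87.3/10.2) = 73.5 − 9.324 = 64.18 dB SPL.

64.2 dB SPL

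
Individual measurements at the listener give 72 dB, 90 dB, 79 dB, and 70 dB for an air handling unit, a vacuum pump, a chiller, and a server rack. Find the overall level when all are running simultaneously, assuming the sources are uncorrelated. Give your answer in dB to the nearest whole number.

For uncorrelated sources the intensities add, so convert each level to linear form, sum, and take 10·log₁₀ of the total.
Σ 10^(L/10) = 10^(72/10) + 10^(90/10) + 10^(79/10) + 10^(70/10) = 1.105e+09.
L_total = 10·log₁₀(1.105e+09) = 90.43 dB.

90 dB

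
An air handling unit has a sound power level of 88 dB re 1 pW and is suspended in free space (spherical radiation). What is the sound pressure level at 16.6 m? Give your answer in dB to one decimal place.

The power spreads over a sphere of area 4π·r², so L_p = L_w − 10·log₁₀(4π·r²).
4π·r² = 3463 m², 10·log₁₀ of that is 35.394 dB.
L_p = 88 − 35.394 = 52.61 dB.

52.6 dB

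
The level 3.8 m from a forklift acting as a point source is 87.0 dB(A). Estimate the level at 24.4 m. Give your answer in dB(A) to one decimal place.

70.8 dB(A)

Point-source attenuation: ΔL = 20·log₁₀(r₂/r₁) = 20·log₁₀(24.4/3.8) = 16.152 dB.
L₂ = 87.0 − 20·log₁₀(24.4/3.8) = 87.0 − 16.152 = 70.85 dB(A).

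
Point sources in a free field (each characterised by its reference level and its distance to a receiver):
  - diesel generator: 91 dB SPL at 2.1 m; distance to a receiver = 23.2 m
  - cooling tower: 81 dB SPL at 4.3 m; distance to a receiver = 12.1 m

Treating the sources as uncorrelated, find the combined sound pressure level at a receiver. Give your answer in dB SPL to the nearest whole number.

74 dB SPL

First find each source's level at the receiver (point-source: −20·log₁₀(r/r_ref)), then combine on an intensity basis.
diesel generator: 91 − 20·log₁₀(23.2/2.1) = 91 − 20.87 = 70.13 dB SPL.
cooling tower: 81 − 20·log₁₀(12.1/4.3) = 81 − 8.99 = 72.01 dB SPL.
Σ 10^(L/10) = 2.621e+07 → L_total = 10·log₁₀(2.621e+07) = 74.19 dB SPL.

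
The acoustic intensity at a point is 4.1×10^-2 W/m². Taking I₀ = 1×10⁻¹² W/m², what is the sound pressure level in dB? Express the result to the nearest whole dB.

106 dB

L = 10·log₁₀(I/I₀) = 10·log₁₀(4.1×10^-2/10⁻¹²) = 10·log₁₀(4.1×10^10).
L = 10·(0.6128 + 10) = 106.13 dB.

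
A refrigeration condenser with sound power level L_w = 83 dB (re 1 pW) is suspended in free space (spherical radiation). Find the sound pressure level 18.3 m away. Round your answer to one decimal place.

46.8 dB

L_p = L_w − 10·log₁₀(4π·r²) with r = 18.3 m.
4π·r² = 4208 m², 10·log₁₀ of that is 36.241 dB.
L_p = 83 − 36.241 = 46.76 dB.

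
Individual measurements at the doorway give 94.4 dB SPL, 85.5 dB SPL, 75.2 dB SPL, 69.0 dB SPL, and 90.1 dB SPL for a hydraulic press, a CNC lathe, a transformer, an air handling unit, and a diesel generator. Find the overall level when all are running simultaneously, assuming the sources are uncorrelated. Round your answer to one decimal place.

96.2 dB SPL

Incoherent sources combine by intensity addition: L_total = 10·log₁₀(Σ 10^(L_i/10)).
Σ 10^(L/10) = 10^(94.4/10) + 10^(85.5/10) + 10^(75.2/10) + 10^(69.0/10) + 10^(90.1/10) = 4.173e+09.
L_total = 10·log₁₀(4.173e+09) = 96.20 dB SPL.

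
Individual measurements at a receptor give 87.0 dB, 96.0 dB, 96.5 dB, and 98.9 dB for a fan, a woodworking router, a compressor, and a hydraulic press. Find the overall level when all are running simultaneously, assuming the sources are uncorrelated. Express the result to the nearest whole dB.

For uncorrelated sources the intensities add, so convert each level to linear form, sum, and take 10·log₁₀ of the total.
Σ 10^(L/10) = 10^(87.0/10) + 10^(96.0/10) + 10^(96.5/10) + 10^(98.9/10) = 1.671e+10.
L_total = 10·log₁₀(1.671e+10) = 102.23 dB.

102 dB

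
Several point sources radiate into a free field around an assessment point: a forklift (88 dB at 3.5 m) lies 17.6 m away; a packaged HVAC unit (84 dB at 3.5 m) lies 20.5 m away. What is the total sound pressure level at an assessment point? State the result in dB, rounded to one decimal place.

75.1 dB

Propagate each source to the receiver with L = L_ref − 20·log₁₀(r/r_ref), then add intensities.
forklift: 88 − 20·log₁₀(17.6/3.5) = 88 − 14.03 = 73.97 dB.
packaged HVAC unit: 84 − 20·log₁₀(20.5/3.5) = 84 − 15.35 = 68.65 dB.
Σ 10^(L/10) = 3.227e+07 → L_total = 10·log₁₀(3.227e+07) = 75.09 dB.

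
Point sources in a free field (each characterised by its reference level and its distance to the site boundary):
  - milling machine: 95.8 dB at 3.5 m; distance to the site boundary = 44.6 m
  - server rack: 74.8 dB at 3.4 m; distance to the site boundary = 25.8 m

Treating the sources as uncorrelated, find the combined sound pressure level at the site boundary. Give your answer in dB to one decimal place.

Propagate each source to the receiver with L = L_ref − 20·log₁₀(r/r_ref), then add intensities.
milling machine: 95.8 − 20·log₁₀(44.6/3.5) = 95.8 − 22.11 = 73.69 dB.
server rack: 74.8 − 20·log₁₀(25.8/3.4) = 74.8 − 17.60 = 57.20 dB.
Σ 10^(L/10) = 2.394e+07 → L_total = 10·log₁₀(2.394e+07) = 73.79 dB.

73.8 dB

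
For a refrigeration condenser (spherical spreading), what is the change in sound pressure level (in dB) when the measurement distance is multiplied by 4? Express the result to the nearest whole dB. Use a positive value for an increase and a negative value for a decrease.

-12 dB

Point-source spreading: ΔL = −20·log₁₀(r₂/r₁).
ΔL = −20·log₁₀(4) = -12.04 dB.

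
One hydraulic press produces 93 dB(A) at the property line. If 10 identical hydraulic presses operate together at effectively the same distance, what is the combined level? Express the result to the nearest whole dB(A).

L_total = L₁ + 10·log₁₀ N for N identical incoherent sources.
L_total = 93 + 10·log₁₀(10) = 93 + 10.000 = 103.00 dB(A).

103 dB(A)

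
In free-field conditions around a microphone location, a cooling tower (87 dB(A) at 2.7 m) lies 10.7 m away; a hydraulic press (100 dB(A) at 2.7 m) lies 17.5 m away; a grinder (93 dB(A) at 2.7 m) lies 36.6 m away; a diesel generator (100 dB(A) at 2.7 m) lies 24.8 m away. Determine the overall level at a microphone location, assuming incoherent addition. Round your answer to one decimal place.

86.0 dB(A)

First find each source's level at the receiver (point-source: −20·log₁₀(r/r_ref)), then combine on an intensity basis.
cooling tower: 87 − 20·log₁₀(10.7/2.7) = 87 − 11.96 = 75.04 dB(A).
hydraulic press: 100 − 20·log₁₀(17.5/2.7) = 100 − 16.23 = 83.77 dB(A).
grinder: 93 − 20·log₁₀(36.6/2.7) = 93 − 22.64 = 70.36 dB(A).
diesel generator: 100 − 20·log₁₀(24.8/2.7) = 100 − 19.26 = 80.74 dB(A).
Σ 10^(L/10) = 3.993e+08 → L_total = 10·log₁₀(3.993e+08) = 86.01 dB(A).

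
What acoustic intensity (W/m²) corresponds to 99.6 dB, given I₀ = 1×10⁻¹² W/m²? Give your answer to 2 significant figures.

L = 10·log₁₀(I/I₀) ⇒ I = I₀·10^(L/10) = 10⁻¹² × 10^9.96.

0.0091 W/m²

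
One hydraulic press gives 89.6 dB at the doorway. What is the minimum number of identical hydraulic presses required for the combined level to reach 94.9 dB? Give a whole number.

The shortfall is 94.9 − 89.6 = 5.3 dB, and N units add 10·log₁₀ N, so need 10·log₁₀ N ≥ 5.3.
N ≥ 10^(5.3/10) = 3.388, so N = 4.

4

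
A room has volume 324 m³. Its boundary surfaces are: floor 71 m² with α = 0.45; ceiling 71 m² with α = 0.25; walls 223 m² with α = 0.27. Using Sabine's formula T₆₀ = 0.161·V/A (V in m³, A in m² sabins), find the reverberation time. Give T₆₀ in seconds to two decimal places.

Summing Sᵢαᵢ: 71·0.45 + 71·0.25 + 223·0.27 = 109.91 m².
T₆₀ = 0.161·V/A = 0.161·324/109.91 = 0.475 s.

0.47 s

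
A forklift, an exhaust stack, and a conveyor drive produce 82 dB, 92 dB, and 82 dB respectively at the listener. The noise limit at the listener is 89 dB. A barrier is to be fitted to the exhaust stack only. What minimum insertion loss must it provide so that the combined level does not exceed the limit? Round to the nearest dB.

5 dB

The untreated sources together contribute 10^(82/10) + 10^(82/10) = 3.170e+08, i.e. 85.01 dB.
The limit corresponds to 10^(89/10) = 7.943e+08; subtracting the fixed part leaves 4.773e+08 for the exhaust stack, i.e. 86.79 dB.
So the exhaust stack must be reduced from 92 to 86.79 dB: IL = 5.21 dB.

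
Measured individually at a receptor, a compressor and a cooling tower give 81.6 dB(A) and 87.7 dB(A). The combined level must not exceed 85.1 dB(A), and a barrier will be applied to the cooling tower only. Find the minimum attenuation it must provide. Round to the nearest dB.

Fixed contribution from the other source: Σ 10^(L/10) = 10^(81.6/10) = 1.445e+08 (81.60 dB(A)).
To meet 85.1 dB(A) overall, the treated cooling tower may contribute at most 10^(85.1/10) − 1.445e+08 = 1.790e+08, i.e. 82.53 dB(A).
So the cooling tower must be reduced from 87.7 to 82.53 dB(A): IL = 5.17 dB.

5 dB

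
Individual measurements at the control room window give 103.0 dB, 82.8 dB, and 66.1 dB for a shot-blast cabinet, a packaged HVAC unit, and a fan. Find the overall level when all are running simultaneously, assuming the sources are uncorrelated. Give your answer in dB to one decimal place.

103.0 dB

For uncorrelated sources the intensities add, so convert each level to linear form, sum, and take 10·log₁₀ of the total.
Σ 10^(L/10) = 10^(103.0/10) + 10^(82.8/10) + 10^(66.1/10) = 2.015e+10.
L_total = 10·log₁₀(2.015e+10) = 103.04 dB.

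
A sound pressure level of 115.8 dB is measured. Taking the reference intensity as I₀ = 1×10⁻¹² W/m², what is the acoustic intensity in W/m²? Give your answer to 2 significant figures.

L = 10·log₁₀(I/I₀) ⇒ I = I₀·10^(L/10) = 10⁻¹² × 10^11.58.

0.38 W/m²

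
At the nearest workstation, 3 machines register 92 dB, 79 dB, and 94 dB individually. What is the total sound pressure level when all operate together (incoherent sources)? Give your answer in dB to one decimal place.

For uncorrelated sources the intensities add, so convert each level to linear form, sum, and take 10·log₁₀ of the total.
Σ 10^(L/10) = 10^(92/10) + 10^(79/10) + 10^(94/10) = 4.176e+09.
L_total = 10·log₁₀(4.176e+09) = 96.21 dB.

96.2 dB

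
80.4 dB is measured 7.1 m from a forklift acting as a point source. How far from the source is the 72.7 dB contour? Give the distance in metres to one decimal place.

For a point source L₁ − L₂ = 20·log₁₀(r₂/r₁), so r₂ = r₁·10^((L₁−L₂)/20).
r₂ = 7.1·10^((80.4−72.7)/20) = 7.1·10^(7.7/20) = 17.23 m.

17.2 m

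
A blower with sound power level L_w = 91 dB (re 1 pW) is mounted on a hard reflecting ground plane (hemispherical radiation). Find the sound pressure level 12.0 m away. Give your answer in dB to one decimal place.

The power spreads over a hemisphere of area 2π·r², so L_p = L_w − 10·log₁₀(2π·r²).
2π·r² = 904.8 m², 10·log₁₀ of that is 29.565 dB.
L_p = 91 − 29.565 = 61.43 dB.

61.4 dB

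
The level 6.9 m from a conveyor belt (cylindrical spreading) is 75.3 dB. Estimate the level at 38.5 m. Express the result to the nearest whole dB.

For a line source, L₂ = L₁ − 10·log₁₀(r₂/r₁).
L₂ = 75.3 − 10·log₁₀(38.5/6.9) = 75.3 − 7.466 = 67.83 dB.

68 dB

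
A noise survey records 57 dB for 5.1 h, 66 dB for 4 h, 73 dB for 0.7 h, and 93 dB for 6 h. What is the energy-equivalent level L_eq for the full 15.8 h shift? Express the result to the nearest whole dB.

L_eq = 10·log₁₀[(1/T)·Σ tᵢ·10^(Lᵢ/10)] with T = 15.8 h.
Σ tᵢ·10^(Lᵢ/10) = 5.1·10^(57/10) + 4·10^(66/10) + 0.7·10^(73/10) + 6·10^(93/10) = 1.200e+10.
L_eq = 10·log₁₀(1.200e+10/15.8) = 88.81 dB.

89 dB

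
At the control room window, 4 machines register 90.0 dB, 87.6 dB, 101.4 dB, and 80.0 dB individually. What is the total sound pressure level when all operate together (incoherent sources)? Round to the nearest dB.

102 dB

Incoherent sources combine by intensity addition: L_total = 10·log₁₀(Σ 10^(L_i/10)).
Σ 10^(L/10) = 10^(90.0/10) + 10^(87.6/10) + 10^(101.4/10) + 10^(80.0/10) = 1.548e+10.
L_total = 10·log₁₀(1.548e+10) = 101.90 dB.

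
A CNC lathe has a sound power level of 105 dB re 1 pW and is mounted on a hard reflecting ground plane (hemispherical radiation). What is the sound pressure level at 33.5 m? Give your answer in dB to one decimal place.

L_p = L_w − 10·log₁₀(2π·r²) with r = 33.5 m.
2π·r² = 7051 m², 10·log₁₀ of that is 38.483 dB.
L_p = 105 − 38.483 = 66.52 dB.

66.5 dB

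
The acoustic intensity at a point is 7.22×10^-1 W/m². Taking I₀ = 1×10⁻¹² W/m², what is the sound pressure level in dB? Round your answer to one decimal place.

118.6 dB

Dividing by I₀ shifts the exponent by 12: I/I₀ = 7.22×10^11.
L = 10·(0.8585 + 11) = 118.59 dB.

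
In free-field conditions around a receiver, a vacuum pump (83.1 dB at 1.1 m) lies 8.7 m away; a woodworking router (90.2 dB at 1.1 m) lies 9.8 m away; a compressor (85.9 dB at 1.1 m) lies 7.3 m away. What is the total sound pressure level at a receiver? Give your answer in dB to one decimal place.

74.0 dB

Propagate each source to the receiver with L = L_ref − 20·log₁₀(r/r_ref), then add intensities.
vacuum pump: 83.1 − 20·log₁₀(8.7/1.1) = 83.1 − 17.96 = 65.14 dB.
woodworking router: 90.2 − 20·log₁₀(9.8/1.1) = 90.2 − 19.00 = 71.20 dB.
compressor: 85.9 − 20·log₁₀(7.3/1.1) = 85.9 − 16.44 = 69.46 dB.
Σ 10^(L/10) = 2.529e+07 → L_total = 10·log₁₀(2.529e+07) = 74.03 dB.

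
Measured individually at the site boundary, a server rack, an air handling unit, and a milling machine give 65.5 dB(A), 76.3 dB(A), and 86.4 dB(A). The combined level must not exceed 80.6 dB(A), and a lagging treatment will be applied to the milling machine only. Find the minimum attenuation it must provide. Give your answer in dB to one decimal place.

8.0 dB

Everything except the milling machine sums to 10^(65.5/10) + 10^(76.3/10) = 4.621e+07 in linear terms, 76.65 dB(A).
To meet 80.6 dB(A) overall, the treated milling machine may contribute at most 10^(80.6/10) − 4.621e+07 = 6.861e+07, i.e. 78.36 dB(A).
Required insertion loss = 86.4 − 78.36 = 8.04 dB.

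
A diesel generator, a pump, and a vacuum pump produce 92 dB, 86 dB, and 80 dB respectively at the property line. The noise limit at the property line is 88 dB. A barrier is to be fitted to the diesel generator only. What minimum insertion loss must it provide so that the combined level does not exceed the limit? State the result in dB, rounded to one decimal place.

10.8 dB

Everything except the diesel generator sums to 10^(86/10) + 10^(80/10) = 4.981e+08 in linear terms, 86.97 dB.
To meet 88 dB overall, the treated diesel generator may contribute at most 10^(88/10) − 4.981e+08 = 1.329e+08, i.e. 81.23 dB.
Required insertion loss = 92 − 81.23 = 10.77 dB.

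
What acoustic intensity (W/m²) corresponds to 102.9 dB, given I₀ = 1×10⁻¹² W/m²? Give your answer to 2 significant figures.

I = I₀·10^(L/10) = 10⁻¹² × 10^(102.9/10) = 10^(-1.710).

0.019 W/m²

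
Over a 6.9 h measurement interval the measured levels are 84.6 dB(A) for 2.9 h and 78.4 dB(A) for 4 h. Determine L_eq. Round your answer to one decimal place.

82.1 dB(A)

The energy average is taken in the linear domain: L_eq = 10·log₁₀[(Σ tᵢ·10^(Lᵢ/10))/T], T = 6.9 h.
Σ tᵢ·10^(Lᵢ/10) = 2.9·10^(84.6/10) + 4·10^(78.4/10) = 1.113e+09.
L_eq = 10·log₁₀(1.113e+09/6.9) = 82.08 dB(A).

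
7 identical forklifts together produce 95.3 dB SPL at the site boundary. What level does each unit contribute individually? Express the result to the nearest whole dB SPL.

For N identical incoherent sources L_total = L₁ + 10·log₁₀ N, so L₁ = 95.3 − 10·log₁₀(7) = 95.3 − 8.451.

87 dB SPL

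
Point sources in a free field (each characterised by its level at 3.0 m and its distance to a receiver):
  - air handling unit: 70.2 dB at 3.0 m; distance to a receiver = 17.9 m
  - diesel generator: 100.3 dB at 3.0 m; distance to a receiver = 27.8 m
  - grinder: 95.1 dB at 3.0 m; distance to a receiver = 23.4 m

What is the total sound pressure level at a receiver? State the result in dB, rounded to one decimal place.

82.5 dB

Propagate each source to the receiver with L = L_ref − 20·log₁₀(r/r_ref), then add intensities.
air handling unit: 70.2 − 20·log₁₀(17.9/3.0) = 70.2 − 15.51 = 54.69 dB.
diesel generator: 100.3 − 20·log₁₀(27.8/3.0) = 100.3 − 19.34 = 80.96 dB.
grinder: 95.1 − 20·log₁₀(23.4/3.0) = 95.1 − 17.84 = 77.26 dB.
Σ 10^(L/10) = 1.783e+08 → L_total = 10·log₁₀(1.783e+08) = 82.51 dB.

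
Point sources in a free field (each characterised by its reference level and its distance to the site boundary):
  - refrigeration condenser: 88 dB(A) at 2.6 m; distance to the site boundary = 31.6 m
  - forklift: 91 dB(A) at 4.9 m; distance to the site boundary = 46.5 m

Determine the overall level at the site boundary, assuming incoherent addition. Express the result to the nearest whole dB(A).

Propagate each source to the receiver with L = L_ref − 20·log₁₀(r/r_ref), then add intensities.
refrigeration condenser: 88 − 20·log₁₀(31.6/2.6) = 88 − 21.69 = 66.31 dB(A).
forklift: 91 − 20·log₁₀(46.5/4.9) = 91 − 19.55 = 71.45 dB(A).
Σ 10^(L/10) = 1.825e+07 → L_total = 10·log₁₀(1.825e+07) = 72.61 dB(A).

73 dB(A)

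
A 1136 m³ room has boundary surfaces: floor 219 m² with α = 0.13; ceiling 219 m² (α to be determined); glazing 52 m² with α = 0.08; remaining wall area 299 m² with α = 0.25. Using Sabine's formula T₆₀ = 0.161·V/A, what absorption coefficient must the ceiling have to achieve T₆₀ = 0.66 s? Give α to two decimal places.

0.78

Required total absorption A = 0.161·1136/0.66 = 277.12 m².
Absorption from the other surfaces = 219·0.13 + 52·0.08 + 299·0.25 = 107.38 m², so the ceiling must supply 169.74 m² over 219 m².
α = 169.74/219 = 0.775.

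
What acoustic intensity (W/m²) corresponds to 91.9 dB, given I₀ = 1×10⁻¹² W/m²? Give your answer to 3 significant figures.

0.00155 W/m²

L = 10·log₁₀(I/I₀) ⇒ I = I₀·10^(L/10) = 10⁻¹² × 10^9.19.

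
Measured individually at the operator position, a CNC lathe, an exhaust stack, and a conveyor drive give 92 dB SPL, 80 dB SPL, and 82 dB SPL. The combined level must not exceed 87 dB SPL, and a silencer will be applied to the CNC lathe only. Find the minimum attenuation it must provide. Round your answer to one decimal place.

The untreated sources together contribute 10^(80/10) + 10^(82/10) = 2.585e+08, i.e. 84.12 dB SPL.
The limit corresponds to 10^(87/10) = 5.012e+08; subtracting the fixed part leaves 2.427e+08 for the CNC lathe, i.e. 83.85 dB SPL.
Required insertion loss = 92 − 83.85 = 8.15 dB.

8.1 dB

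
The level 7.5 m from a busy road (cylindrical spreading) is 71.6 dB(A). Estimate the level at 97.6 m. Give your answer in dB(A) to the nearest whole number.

60 dB(A)

Line-source attenuation: ΔL = 10·log₁₀(r₂/r₁) = 10·log₁₀(97.6/7.5) = 11.144 dB.
L₂ = 71.6 − 10·log₁₀(97.6/7.5) = 71.6 − 11.144 = 60.46 dB(A).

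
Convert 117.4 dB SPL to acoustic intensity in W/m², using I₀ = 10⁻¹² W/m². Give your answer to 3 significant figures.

0.550 W/m²

L = 10·log₁₀(I/I₀) ⇒ I = I₀·10^(L/10) = 10⁻¹² × 10^11.74.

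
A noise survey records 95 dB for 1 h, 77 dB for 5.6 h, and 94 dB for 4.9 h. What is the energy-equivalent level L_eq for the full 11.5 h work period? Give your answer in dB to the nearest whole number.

Weight each interval's intensity by its duration and average over T = 11.5 h:
Σ tᵢ·10^(Lᵢ/10) = 1·10^(95/10) + 5.6·10^(77/10) + 4.9·10^(94/10) = 1.575e+10.
L_eq = 10·log₁₀(1.575e+10/11.5) = 91.37 dB.

91 dB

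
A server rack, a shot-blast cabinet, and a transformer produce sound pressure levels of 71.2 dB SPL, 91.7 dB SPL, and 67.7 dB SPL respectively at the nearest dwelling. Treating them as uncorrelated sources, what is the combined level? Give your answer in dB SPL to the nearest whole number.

Incoherent sources combine by intensity addition: L_total = 10·log₁₀(Σ 10^(L_i/10)).
Σ 10^(L/10) = 10^(71.2/10) + 10^(91.7/10) + 10^(67.7/10) = 1.498e+09.
L_total = 10·log₁₀(1.498e+09) = 91.76 dB SPL.

92 dB SPL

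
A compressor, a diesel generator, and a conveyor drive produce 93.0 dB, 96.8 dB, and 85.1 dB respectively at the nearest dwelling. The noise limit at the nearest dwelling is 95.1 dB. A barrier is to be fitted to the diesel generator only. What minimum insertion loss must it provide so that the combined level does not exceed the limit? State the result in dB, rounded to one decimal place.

7.2 dB

The untreated sources together contribute 10^(93.0/10) + 10^(85.1/10) = 2.319e+09, i.e. 93.65 dB.
To meet 95.1 dB overall, the treated diesel generator may contribute at most 10^(95.1/10) − 2.319e+09 = 9.171e+08, i.e. 89.62 dB.
So the diesel generator must be reduced from 96.8 to 89.62 dB: IL = 7.18 dB.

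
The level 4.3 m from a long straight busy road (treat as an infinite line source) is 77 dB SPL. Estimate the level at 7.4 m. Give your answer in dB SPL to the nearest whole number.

75 dB SPL

Cylindrical spreading from a line source gives a 10·log₁₀(r₂/r₁) drop.
L₂ = 77 − 10·log₁₀(7.4/4.3) = 77 − 2.358 = 74.64 dB SPL.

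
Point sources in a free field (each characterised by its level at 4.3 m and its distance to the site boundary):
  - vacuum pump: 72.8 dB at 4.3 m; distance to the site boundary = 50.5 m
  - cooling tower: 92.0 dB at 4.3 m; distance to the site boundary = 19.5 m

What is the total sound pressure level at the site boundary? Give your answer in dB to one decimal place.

Propagate each source to the receiver with L = L_ref − 20·log₁₀(r/r_ref), then add intensities.
vacuum pump: 72.8 − 20·log₁₀(50.5/4.3) = 72.8 − 21.40 = 51.40 dB.
cooling tower: 92.0 − 20·log₁₀(19.5/4.3) = 92.0 − 13.13 = 78.87 dB.
Σ 10^(L/10) = 7.721e+07 → L_total = 10·log₁₀(7.721e+07) = 78.88 dB.

78.9 dB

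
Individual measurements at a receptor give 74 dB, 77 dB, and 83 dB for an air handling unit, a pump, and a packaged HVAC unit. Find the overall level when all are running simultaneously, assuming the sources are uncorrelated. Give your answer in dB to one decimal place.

84.4 dB

For uncorrelated sources the intensities add, so convert each level to linear form, sum, and take 10·log₁₀ of the total.
Σ 10^(L/10) = 10^(74/10) + 10^(77/10) + 10^(83/10) = 2.748e+08.
L_total = 10·log₁₀(2.748e+08) = 84.39 dB.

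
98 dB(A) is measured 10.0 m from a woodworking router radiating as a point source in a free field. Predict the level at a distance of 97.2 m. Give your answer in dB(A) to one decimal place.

Spherical spreading from a point source gives a 20·log₁₀(r₂/r₁) drop.
L₂ = 98 − 20·log₁₀(97.2/10.0) = 98 − 19.753 = 78.25 dB(A).

78.2 dB(A)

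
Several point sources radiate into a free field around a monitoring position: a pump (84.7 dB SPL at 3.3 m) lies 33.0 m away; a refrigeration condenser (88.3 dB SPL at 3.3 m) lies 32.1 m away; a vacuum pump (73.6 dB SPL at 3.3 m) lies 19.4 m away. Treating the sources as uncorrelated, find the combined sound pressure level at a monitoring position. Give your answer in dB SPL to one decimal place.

70.3 dB SPL

First find each source's level at the receiver (point-source: −20·log₁₀(r/r_ref)), then combine on an intensity basis.
pump: 84.7 − 20·log₁₀(33.0/3.3) = 84.7 − 20.00 = 64.70 dB SPL.
refrigeration condenser: 88.3 − 20·log₁₀(32.1/3.3) = 88.3 − 19.76 = 68.54 dB SPL.
vacuum pump: 73.6 − 20·log₁₀(19.4/3.3) = 73.6 − 15.39 = 58.21 dB SPL.
Σ 10^(L/10) = 1.076e+07 → L_total = 10·log₁₀(1.076e+07) = 70.32 dB SPL.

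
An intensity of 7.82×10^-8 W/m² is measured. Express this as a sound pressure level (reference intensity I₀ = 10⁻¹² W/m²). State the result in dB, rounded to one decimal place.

48.9 dB

Dividing by I₀ shifts the exponent by 12: I/I₀ = 7.82×10^4.
L = 10·(0.8932 + 4) = 48.93 dB.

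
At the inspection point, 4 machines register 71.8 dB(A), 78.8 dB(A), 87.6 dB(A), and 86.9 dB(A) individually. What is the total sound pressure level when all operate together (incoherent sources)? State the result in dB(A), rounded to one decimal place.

90.6 dB(A)

Incoherent sources combine by intensity addition: L_total = 10·log₁₀(Σ 10^(L_i/10)).
Σ 10^(L/10) = 10^(71.8/10) + 10^(78.8/10) + 10^(87.6/10) + 10^(86.9/10) = 1.156e+09.
L_total = 10·log₁₀(1.156e+09) = 90.63 dB(A).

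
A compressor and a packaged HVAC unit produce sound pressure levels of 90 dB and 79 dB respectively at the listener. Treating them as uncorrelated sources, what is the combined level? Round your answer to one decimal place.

For uncorrelated sources the intensities add, so convert each level to linear form, sum, and take 10·log₁₀ of the total.
Σ 10^(L/10) = 10^(90/10) + 10^(79/10) = 1.079e+09.
L_total = 10·log₁₀(1.079e+09) = 90.33 dB.

90.3 dB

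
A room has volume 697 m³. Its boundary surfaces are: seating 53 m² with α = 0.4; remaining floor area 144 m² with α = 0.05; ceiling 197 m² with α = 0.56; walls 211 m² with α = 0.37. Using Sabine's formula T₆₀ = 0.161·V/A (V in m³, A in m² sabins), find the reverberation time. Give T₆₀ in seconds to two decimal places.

Total absorption A = 53·0.4 + 144·0.05 + 197·0.56 + 211·0.37 = 216.79 m² sabins.
T₆₀ = 0.161·V/A = 0.161·697/216.79 = 0.518 s.

0.52 s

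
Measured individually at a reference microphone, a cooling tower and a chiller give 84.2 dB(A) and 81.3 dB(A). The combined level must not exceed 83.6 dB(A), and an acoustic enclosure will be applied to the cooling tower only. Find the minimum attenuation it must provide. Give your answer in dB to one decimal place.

4.5 dB

Fixed contribution from the other source: Σ 10^(L/10) = 10^(81.3/10) = 1.349e+08 (81.30 dB(A)).
To meet 83.6 dB(A) overall, the treated cooling tower may contribute at most 10^(83.6/10) − 1.349e+08 = 9.419e+07, i.e. 79.74 dB(A).
So the cooling tower must be reduced from 84.2 to 79.74 dB(A): IL = 4.46 dB.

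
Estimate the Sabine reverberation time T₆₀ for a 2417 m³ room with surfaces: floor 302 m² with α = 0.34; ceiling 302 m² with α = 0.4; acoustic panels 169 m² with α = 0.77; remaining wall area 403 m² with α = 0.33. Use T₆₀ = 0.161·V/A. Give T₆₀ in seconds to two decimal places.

Total absorption A = 302·0.34 + 302·0.4 + 169·0.77 + 403·0.33 = 486.60 m² sabins.
T₆₀ = 0.161 × 2417 / 486.60 = 0.800 s.

0.80 s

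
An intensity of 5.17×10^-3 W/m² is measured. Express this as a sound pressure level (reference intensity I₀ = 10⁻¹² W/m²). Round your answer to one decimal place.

Dividing by I₀ shifts the exponent by 12: I/I₀ = 5.17×10^9.
L = 10·(0.7135 + 9) = 97.13 dB.

97.1 dB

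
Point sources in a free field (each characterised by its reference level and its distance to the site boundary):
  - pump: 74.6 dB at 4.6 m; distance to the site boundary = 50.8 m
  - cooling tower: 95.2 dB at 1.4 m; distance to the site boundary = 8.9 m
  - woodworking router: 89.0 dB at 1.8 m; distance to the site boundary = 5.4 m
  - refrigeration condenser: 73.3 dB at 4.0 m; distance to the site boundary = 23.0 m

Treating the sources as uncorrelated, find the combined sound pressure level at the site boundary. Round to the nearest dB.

82 dB

Propagate each source to the receiver with L = L_ref − 20·log₁₀(r/r_ref), then add intensities.
pump: 74.6 − 20·log₁₀(50.8/4.6) = 74.6 − 20.86 = 53.74 dB.
cooling tower: 95.2 − 20·log₁₀(8.9/1.4) = 95.2 − 16.07 = 79.13 dB.
woodworking router: 89.0 − 20·log₁₀(5.4/1.8) = 89.0 − 9.54 = 79.46 dB.
refrigeration condenser: 73.3 − 20·log₁₀(23.0/4.0) = 73.3 − 15.19 = 58.11 dB.
Σ 10^(L/10) = 1.711e+08 → L_total = 10·log₁₀(1.711e+08) = 82.33 dB.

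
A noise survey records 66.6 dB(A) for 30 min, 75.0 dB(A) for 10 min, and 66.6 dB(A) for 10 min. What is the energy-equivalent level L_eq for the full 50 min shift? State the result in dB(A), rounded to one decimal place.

Weight each interval's intensity by its duration and average over T = 50 min:
Σ tᵢ·10^(Lᵢ/10) = 30·10^(66.6/10) + 10·10^(75.0/10) + 10·10^(66.6/10) = 4.991e+08.
L_eq = 10·log₁₀(4.991e+08/50) = 69.99 dB(A).

70.0 dB(A)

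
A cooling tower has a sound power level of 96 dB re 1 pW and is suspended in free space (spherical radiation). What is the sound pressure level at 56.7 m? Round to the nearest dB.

The power spreads over a sphere of area 4π·r², so L_p = L_w − 10·log₁₀(4π·r²).
4π·r² = 4.04e+04 m², 10·log₁₀ of that is 46.064 dB.
L_p = 96 − 46.064 = 49.94 dB.

50 dB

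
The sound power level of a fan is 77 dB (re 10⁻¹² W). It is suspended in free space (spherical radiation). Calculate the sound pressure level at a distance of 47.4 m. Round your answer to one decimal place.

32.5 dB

The power spreads over a sphere of area 4π·r², so L_p = L_w − 10·log₁₀(4π·r²).
4π·r² = 2.823e+04 m², 10·log₁₀ of that is 44.508 dB.
L_p = 77 − 44.508 = 32.49 dB.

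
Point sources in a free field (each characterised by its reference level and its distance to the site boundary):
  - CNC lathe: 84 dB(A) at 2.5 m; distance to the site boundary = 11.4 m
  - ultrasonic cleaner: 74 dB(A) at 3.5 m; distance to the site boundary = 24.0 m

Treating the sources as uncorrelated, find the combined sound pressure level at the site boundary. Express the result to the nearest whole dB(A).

Propagate each source to the receiver with L = L_ref − 20·log₁₀(r/r_ref), then add intensities.
CNC lathe: 84 − 20·log₁₀(11.4/2.5) = 84 − 13.18 = 70.82 dB(A).
ultrasonic cleaner: 74 − 20·log₁₀(24.0/3.5) = 74 − 16.72 = 57.28 dB(A).
Σ 10^(L/10) = 1.261e+07 → L_total = 10·log₁₀(1.261e+07) = 71.01 dB(A).

71 dB(A)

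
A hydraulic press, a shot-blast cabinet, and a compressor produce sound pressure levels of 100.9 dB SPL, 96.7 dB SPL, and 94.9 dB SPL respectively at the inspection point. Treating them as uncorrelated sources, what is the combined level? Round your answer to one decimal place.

103.0 dB SPL

Incoherent sources combine by intensity addition: L_total = 10·log₁₀(Σ 10^(L_i/10)).
Σ 10^(L/10) = 10^(100.9/10) + 10^(96.7/10) + 10^(94.9/10) = 2.007e+10.
L_total = 10·log₁₀(2.007e+10) = 103.03 dB SPL.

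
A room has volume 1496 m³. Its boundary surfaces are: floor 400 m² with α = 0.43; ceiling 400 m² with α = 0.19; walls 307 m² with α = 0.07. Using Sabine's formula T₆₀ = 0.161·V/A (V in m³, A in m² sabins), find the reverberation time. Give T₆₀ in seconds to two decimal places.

A = Σ Sᵢαᵢ = 400·0.43 + 400·0.19 + 307·0.07 = 269.49 m².
T₆₀ = 0.161·V/A = 0.161·1496/269.49 = 0.894 s.

0.89 s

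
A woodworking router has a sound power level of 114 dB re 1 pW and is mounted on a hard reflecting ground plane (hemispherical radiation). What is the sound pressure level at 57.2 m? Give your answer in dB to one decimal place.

The power spreads over a hemisphere of area 2π·r², so L_p = L_w − 10·log₁₀(2π·r²).
2π·r² = 2.056e+04 m², 10·log₁₀ of that is 43.130 dB.
L_p = 114 − 43.130 = 70.87 dB.

70.9 dB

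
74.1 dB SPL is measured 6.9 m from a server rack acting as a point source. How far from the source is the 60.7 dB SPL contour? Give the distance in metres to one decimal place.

Point-source spreading drops the level by 20·log₁₀(r₂/r₁); inverting, r₂/r₁ = 10^(ΔL/20).
r₂ = 6.9·10^((74.1−60.7)/20) = 6.9·10^(13.4/20) = 32.27 m.

32.3 m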